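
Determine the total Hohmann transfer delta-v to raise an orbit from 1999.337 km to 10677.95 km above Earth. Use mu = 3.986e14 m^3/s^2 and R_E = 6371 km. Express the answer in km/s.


r1 = 8370.3370 km = 8.370337e+06 m
r2 = 17048.9500 km = 1.704895e+07 m
dv1 = sqrt(mu/r1)*(sqrt(2*r2/(r1+r2)) - 1) = 1091.6746 m/s
dv2 = sqrt(mu/r2)*(1 - sqrt(2*r1/(r1+r2))) = 911.2996 m/s
total dv = |dv1| + |dv2| = 1091.6746 + 911.2996 = 2002.9742 m/s = 2.0030 km/s

2.0030 km/s


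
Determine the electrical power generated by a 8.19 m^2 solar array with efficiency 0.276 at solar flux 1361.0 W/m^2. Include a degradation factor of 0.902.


P = area * eta * S * degradation
P = 8.19 * 0.276 * 1361.0 * 0.902
P = 2774.9659 W

2774.9659 W


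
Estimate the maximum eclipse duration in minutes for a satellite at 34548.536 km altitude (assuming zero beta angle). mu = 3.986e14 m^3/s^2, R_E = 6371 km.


r = 40919.5360 km
T = 1372.9541 min
Eclipse fraction = arcsin(R_E/r)/pi = arcsin(6371.0000/40919.5360)/pi
= arcsin(0.1556958)/pi = 0.04976196
Eclipse duration = 0.04976196 * 1372.9541 = 68.3209 min

68.3209 minutes


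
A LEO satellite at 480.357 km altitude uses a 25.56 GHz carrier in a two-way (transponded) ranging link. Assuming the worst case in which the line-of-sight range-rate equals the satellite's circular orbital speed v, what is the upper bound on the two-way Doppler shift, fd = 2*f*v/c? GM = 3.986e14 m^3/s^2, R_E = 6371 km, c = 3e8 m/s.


r = 6.851357e+06 m
v = sqrt(mu/r) = 7627.4672 m/s (worst-case radial velocity)
f = 25.56 GHz = 2.556e+10 Hz
fd = 2*f*v/c = 2*2.556e+10*7627.4672/3.0e+08
fd = 1.2997204e+06 Hz

1.2997e+06 Hz


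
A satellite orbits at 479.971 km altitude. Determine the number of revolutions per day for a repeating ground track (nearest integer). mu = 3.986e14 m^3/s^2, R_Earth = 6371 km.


r = 6.850971e+06 m
T = 2*pi*sqrt(r^3/mu) = 5643.3816 s = 94.0564 min
revs/day = 1440 / 94.0564 = 15.3100
Rounded: 15 revolutions per day

15 revolutions per day


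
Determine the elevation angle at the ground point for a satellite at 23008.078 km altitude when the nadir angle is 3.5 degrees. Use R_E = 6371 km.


r = R_E + alt = 29379.0780 km
Law of sines in the satellite / Earth-center / ground-point triangle:
  sin(nadir)/R_E = sin(90 + el)/r  =>  cos(el) = (r/R_E)*sin(nadir)
cos(el) = (29379.0780 / 6371.0000) * sin(3.5 deg) = 0.2815178
el = arccos(0.2815178) = 73.6492 deg
(Earth-central angle = 90 - nadir - el = 12.8508 deg)

73.6492 degrees


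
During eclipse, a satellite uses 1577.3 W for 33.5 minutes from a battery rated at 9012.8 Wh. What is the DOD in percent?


E_used = P * t / 60 = 1577.3 * 33.5 / 60 = 880.6592 Wh
DOD = E_used / E_total * 100 = 880.6592 / 9012.8 * 100
DOD = 9.7712 %

9.7712 %


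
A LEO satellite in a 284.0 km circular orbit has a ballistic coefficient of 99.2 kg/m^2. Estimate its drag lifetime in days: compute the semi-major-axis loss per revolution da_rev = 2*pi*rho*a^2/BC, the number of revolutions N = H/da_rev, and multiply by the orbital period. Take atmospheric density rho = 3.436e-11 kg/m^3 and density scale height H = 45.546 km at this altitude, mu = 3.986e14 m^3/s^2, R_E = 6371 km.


a = R_E + alt = 6655.0000 km = 6.655e+06 m
da_rev = 2*pi*rho*a^2/BC = 2*pi*3.436e-11*(6.655e+06)^2/99.2 = 96.386780 m per revolution
N = H/da_rev = 45546.0000 m / 96.386780 m = 472.5337 revolutions
P = 2*pi*sqrt(a^3/mu) = 5402.9794 s
lifetime = N*P = 472.5337 * 5402.9794 = 2.5530897e+06 s = 29.5496 days

29.5496 days


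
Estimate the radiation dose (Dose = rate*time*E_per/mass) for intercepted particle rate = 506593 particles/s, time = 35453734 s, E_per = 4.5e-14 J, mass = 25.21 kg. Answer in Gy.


Total energy deposited = rate * time * E_per
  = 506593 * 35453734 * 4.5e-14 = 0.8082276 J
Dose = E_total / mass = 0.8082276 / 25.21
Dose = 0.0320598 Gy

0.0321 Gy


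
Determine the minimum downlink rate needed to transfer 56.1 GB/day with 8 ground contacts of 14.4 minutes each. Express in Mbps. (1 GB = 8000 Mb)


total contact time = 8 * 14.4 * 60 = 6912.0000 s
data = 56.1 GB = 448800.0000 Mb
rate = 448800.0000 / 6912.0000 = 64.9306 Mbps

64.9306 Mbps


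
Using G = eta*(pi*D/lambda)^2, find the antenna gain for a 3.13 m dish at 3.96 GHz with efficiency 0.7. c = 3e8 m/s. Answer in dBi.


lambda = c/f = 3e8 / 3.96e+09 = 0.07575758 m
G = eta*(pi*D/lambda)^2 = 0.7*(pi*3.13/0.07575758)^2
G = 11793.2722 (linear)
G = 10*log10(11793.2722) = 40.7163 dBi

40.7163 dBi


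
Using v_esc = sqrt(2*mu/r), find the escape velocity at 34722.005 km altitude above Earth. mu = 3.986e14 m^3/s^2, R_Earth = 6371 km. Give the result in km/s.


r = 6371.0 + 34722.005 = 41093.0050 km = 4.1093005e+07 m
v_esc = sqrt(2*mu/r) = sqrt(2*3.986e14 / 4.1093005e+07)
v_esc = 4404.5312 m/s = 4.4045 km/s

4.4045 km/s


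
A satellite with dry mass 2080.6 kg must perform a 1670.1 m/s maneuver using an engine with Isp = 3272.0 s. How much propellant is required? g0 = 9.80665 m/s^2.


ve = Isp * g0 = 3272.0 * 9.80665 = 32087.358800 m/s
mass ratio = exp(dv/ve) = exp(1670.1/32087.358800) = 1.05342687
m_prop = m_dry * (mr - 1) = 2080.6 * (1.05342687 - 1)
m_prop = 111.1599 kg

111.1599 kg


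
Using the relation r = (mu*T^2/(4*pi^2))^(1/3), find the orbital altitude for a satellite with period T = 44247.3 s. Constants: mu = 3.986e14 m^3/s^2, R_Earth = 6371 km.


T = 44247.3 s
r = (mu*T^2/(4*pi^2))^(1/3) = (3.986e14 * 44247.3^2 / (4*pi^2))^(1/3)
r = 2.7038569e+07 m = 27038.5690 km
alt = r - R_E = 27038.5690 - 6371 = 20667.5690 km

20667.5690 km


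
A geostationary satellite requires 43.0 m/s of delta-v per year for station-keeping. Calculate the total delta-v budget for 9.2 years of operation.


dV = rate * years = 43.0 * 9.2
dV = 395.6000 m/s

395.6000 m/s


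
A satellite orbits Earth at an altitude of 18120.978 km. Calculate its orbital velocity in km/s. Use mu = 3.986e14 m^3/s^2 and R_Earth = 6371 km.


r = R_E + alt = 6371.0 + 18120.978 = 24491.9780 km = 2.4491978e+07 m
v = sqrt(mu/r) = sqrt(3.986e14 / 2.4491978e+07) = 4034.1934 m/s = 4.0342 km/s

4.0342 km/s


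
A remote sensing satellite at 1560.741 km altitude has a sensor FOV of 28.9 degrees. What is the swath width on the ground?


FOV = 28.9 deg = 0.5044002 rad
swath = 2 * alt * tan(FOV/2) = 2 * 1560.741 * tan(0.2522001)
swath = 2 * 1560.741 * 0.2576868
swath = 804.3646 km

804.3646 km


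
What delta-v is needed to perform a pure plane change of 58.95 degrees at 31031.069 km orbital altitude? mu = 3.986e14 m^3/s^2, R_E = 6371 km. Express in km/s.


r = 37402.0690 km = 3.7402069e+07 m
V = sqrt(mu/r) = 3264.5313 m/s
di = 58.95 deg = 1.0289 rad
dV = 2*V*sin(di/2) = 2*3264.5313*sin(0.5144358)
dV = 3212.5844 m/s = 3.2126 km/s

3.2126 km/s


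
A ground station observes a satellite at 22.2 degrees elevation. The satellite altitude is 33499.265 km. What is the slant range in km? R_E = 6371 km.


h = 33499.265 km, el = 22.2 deg
d = -R_E*sin(el) + sqrt((R_E*sin(el))^2 + 2*R_E*h + h^2)
d = -6371.0000*sin(0.3874631) + sqrt((6371.0000*0.3778408)^2 + 2*6371.0000*33499.265 + 33499.265^2)
d = 37024.2754 km

37024.2754 km


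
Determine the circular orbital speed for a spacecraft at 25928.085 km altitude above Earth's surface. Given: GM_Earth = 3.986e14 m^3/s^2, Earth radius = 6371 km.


r = R_E + alt = 6371.0 + 25928.085 = 32299.0850 km = 3.2299085e+07 m
v = sqrt(mu/r) = sqrt(3.986e14 / 3.2299085e+07) = 3512.9627 m/s = 3.5130 km/s

3.5130 km/s


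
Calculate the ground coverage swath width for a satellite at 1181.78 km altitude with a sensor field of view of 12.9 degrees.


FOV = 12.9 deg = 0.2251475 rad
swath = 2 * alt * tan(FOV/2) = 2 * 1181.78 * tan(0.1125737)
swath = 2 * 1181.78 * 0.1130517
swath = 267.2045 km

267.2045 km


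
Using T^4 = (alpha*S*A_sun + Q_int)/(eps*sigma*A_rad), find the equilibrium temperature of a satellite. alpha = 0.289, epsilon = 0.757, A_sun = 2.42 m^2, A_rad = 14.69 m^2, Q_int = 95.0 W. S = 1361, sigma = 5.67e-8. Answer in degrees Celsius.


Numerator = alpha*S*A_sun + Q_int = 0.289*1361*2.42 + 95.0 = 1046.8562 W
Denominator = eps*sigma*A_rad = 0.757*5.67e-8*14.69 = 6.3052271e-07 W/K^4
T^4 = 1.6602989e+09 K^4
T = 201.8583 K = -71.2917 C

-71.2917 degrees Celsius


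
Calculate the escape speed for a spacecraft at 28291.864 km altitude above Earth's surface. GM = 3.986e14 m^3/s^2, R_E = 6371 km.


r = 6371.0 + 28291.864 = 34662.8640 km = 3.4662864e+07 m
v_esc = sqrt(2*mu/r) = sqrt(2*3.986e14 / 3.4662864e+07)
v_esc = 4795.6935 m/s = 4.7957 km/s

4.7957 km/s


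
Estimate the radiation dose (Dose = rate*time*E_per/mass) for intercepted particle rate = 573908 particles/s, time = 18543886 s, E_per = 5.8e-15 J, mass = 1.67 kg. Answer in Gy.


Total energy deposited = rate * time * E_per
  = 573908 * 18543886 * 5.8e-15 = 0.06172641 J
Dose = E_total / mass = 0.06172641 / 1.67
Dose = 0.03696192 Gy

0.0370 Gy


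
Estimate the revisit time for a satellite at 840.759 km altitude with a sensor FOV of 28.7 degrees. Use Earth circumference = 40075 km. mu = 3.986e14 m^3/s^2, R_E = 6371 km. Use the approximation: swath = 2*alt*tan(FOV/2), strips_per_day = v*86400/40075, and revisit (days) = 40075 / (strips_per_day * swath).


swath = 2*840.759*tan(0.2504547) = 430.1767 km
v = sqrt(mu/r) = 7434.4363 m/s = 7.4344 km/s
strips/day = v*86400/40075 = 7.4344*86400/40075 = 16.0283
coverage/day = strips * swath = 16.0283 * 430.1767 = 6895.0131 km
revisit = 40075 / 6895.0131 = 5.8122 days

5.8122 days


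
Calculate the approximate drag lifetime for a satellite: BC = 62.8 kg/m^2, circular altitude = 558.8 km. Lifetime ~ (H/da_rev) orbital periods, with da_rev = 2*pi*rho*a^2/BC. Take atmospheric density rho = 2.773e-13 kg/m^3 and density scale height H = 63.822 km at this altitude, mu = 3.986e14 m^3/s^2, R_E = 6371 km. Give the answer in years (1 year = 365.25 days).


a = R_E + alt = 6929.8000 km = 6.9298e+06 m
da_rev = 2*pi*rho*a^2/BC = 2*pi*2.773e-13*(6.9298e+06)^2/62.8 = 1.332329 m per revolution
N = H/da_rev = 63822.0000 m / 1.332329 m = 47902.5810 revolutions
P = 2*pi*sqrt(a^3/mu) = 5741.0625 s
lifetime = N*P = 47902.5810 * 5741.0625 = 2.7501171e+08 s = 3183.0059 days
years = 3183.0059 / 365.25 = 8.7146 years

8.7146 years


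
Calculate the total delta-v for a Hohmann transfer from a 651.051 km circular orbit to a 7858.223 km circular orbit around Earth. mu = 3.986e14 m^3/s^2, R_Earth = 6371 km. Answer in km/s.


r1 = 7022.0510 km = 7.022051e+06 m
r2 = 14229.2230 km = 1.4229223e+07 m
dv1 = sqrt(mu/r1)*(sqrt(2*r2/(r1+r2)) - 1) = 1184.4689 m/s
dv2 = sqrt(mu/r2)*(1 - sqrt(2*r1/(r1+r2))) = 990.0938 m/s
total dv = |dv1| + |dv2| = 1184.4689 + 990.0938 = 2174.5626 m/s = 2.1746 km/s

2.1746 km/s


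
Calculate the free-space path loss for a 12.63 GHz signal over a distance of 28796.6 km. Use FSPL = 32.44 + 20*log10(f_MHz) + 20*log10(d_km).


f = 12.63 GHz = 12630.0000 MHz
d = 28796.6 km
FSPL = 32.44 + 20*log10(12630.0000) + 20*log10(28796.6)
FSPL = 32.44 + 82.0281 + 89.1868
FSPL = 203.6549 dB

203.6549 dB


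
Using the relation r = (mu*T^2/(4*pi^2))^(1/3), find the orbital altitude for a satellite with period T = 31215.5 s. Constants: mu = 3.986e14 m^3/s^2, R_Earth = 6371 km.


T = 31215.5 s
r = (mu*T^2/(4*pi^2))^(1/3) = (3.986e14 * 31215.5^2 / (4*pi^2))^(1/3)
r = 2.142756e+07 m = 21427.5598 km
alt = r - R_E = 21427.5598 - 6371 = 15056.5598 km

15056.5598 km


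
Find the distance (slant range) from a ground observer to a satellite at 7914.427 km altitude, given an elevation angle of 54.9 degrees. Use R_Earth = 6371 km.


h = 7914.427 km, el = 54.9 deg
d = -R_E*sin(el) + sqrt((R_E*sin(el))^2 + 2*R_E*h + h^2)
d = -6371.0000*sin(0.9581858) + sqrt((6371.0000*0.8181497)^2 + 2*6371.0000*7914.427 + 7914.427^2)
d = 8595.2917 km

8595.2917 km


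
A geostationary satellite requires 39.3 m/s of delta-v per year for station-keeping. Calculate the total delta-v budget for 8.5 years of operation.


dV = rate * years = 39.3 * 8.5
dV = 334.0500 m/s

334.0500 m/s


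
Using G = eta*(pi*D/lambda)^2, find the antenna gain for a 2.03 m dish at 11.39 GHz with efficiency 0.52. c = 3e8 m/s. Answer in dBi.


lambda = c/f = 3e8 / 1.139e+10 = 0.02633889 m
G = eta*(pi*D/lambda)^2 = 0.52*(pi*2.03/0.02633889)^2
G = 30485.9760 (linear)
G = 10*log10(30485.9760) = 44.8410 dBi

44.8410 dBi


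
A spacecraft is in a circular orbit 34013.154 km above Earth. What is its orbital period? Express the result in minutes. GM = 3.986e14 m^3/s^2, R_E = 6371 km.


r = 40384.1540 km = 4.0384154e+07 m
T = 2*pi*sqrt(r^3/mu) = 2*pi*sqrt(6.5861705e+22 / 3.986e14)
T = 80765.8383 s = 1346.0973 min

1346.0973 minutes


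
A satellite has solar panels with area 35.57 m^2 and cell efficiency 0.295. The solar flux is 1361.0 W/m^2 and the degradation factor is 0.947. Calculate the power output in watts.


P = area * eta * S * degradation
P = 35.57 * 0.295 * 1361.0 * 0.947
P = 13524.2748 W

13524.2748 W


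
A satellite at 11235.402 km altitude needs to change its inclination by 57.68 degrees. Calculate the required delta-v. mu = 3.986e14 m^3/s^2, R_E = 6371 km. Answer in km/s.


r = 17606.4020 km = 1.7606402e+07 m
V = sqrt(mu/r) = 4758.0975 m/s
di = 57.68 deg = 1.0067 rad
dV = 2*V*sin(di/2) = 2*4758.0975*sin(0.503353)
dV = 4590.2826 m/s = 4.5903 km/s

4.5903 km/s


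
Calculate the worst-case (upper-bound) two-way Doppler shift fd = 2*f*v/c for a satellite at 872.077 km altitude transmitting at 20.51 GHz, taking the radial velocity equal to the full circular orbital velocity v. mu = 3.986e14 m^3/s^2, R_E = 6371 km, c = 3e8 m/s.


r = 7.243077e+06 m
v = sqrt(mu/r) = 7418.3462 m/s (worst-case radial velocity)
f = 20.51 GHz = 2.051e+10 Hz
fd = 2*f*v/c = 2*2.051e+10*7418.3462/3.0e+08
fd = 1.0143352e+06 Hz

1.0143e+06 Hz


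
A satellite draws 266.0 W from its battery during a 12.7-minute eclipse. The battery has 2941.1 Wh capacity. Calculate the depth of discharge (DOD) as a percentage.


E_used = P * t / 60 = 266.0 * 12.7 / 60 = 56.3033 Wh
DOD = E_used / E_total * 100 = 56.3033 / 2941.1 * 100
DOD = 1.9144 %

1.9144 %


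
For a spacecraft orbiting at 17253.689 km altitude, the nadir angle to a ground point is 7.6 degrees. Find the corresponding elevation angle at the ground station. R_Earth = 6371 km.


r = R_E + alt = 23624.6890 km
Law of sines in the satellite / Earth-center / ground-point triangle:
  sin(nadir)/R_E = sin(90 + el)/r  =>  cos(el) = (r/R_E)*sin(nadir)
cos(el) = (23624.6890 / 6371.0000) * sin(7.6 deg) = 0.4904279
el = arccos(0.4904279) = 60.6313 deg
(Earth-central angle = 90 - nadir - el = 21.7687 deg)

60.6313 degrees


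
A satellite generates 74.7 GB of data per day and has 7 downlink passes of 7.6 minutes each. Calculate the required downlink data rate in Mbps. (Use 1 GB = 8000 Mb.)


total contact time = 7 * 7.6 * 60 = 3192.0000 s
data = 74.7 GB = 597600.0000 Mb
rate = 597600.0000 / 3192.0000 = 187.2180 Mbps

187.2180 Mbps


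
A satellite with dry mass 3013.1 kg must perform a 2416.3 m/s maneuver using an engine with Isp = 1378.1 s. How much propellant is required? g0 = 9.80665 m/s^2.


ve = Isp * g0 = 1378.1 * 9.80665 = 13514.544365 m/s
mass ratio = exp(dv/ve) = exp(2416.3/13514.544365) = 1.19577267
m_prop = m_dry * (mr - 1) = 3013.1 * (1.19577267 - 1)
m_prop = 589.8826 kg

589.8826 kg


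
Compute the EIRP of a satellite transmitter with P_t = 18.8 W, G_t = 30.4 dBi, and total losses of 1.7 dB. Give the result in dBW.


Pt = 18.8 W = 12.7416 dBW
EIRP = Pt_dBW + Gt - losses = 12.7416 + 30.4 - 1.7 = 41.4416 dBW

41.4416 dBW


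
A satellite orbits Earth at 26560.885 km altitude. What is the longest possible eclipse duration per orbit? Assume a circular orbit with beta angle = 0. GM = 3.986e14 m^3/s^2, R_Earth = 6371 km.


r = 32931.8850 km
T = 991.2538 min
Eclipse fraction = arcsin(R_E/r)/pi = arcsin(6371.0000/32931.8850)/pi
= arcsin(0.1934599)/pi = 0.06197095
Eclipse duration = 0.06197095 * 991.2538 = 61.4289 min

61.4289 minutes


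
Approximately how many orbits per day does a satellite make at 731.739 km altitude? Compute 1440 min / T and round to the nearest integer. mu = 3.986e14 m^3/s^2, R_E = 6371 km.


r = 7.102739e+06 m
T = 2*pi*sqrt(r^3/mu) = 5957.3073 s = 99.2885 min
revs/day = 1440 / 99.2885 = 14.5032
Rounded: 15 revolutions per day

15 revolutions per day


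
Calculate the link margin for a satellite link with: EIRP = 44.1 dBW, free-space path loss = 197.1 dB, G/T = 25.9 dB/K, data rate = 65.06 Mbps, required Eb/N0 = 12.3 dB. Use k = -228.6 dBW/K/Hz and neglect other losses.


C/N0 = EIRP - FSPL + G/T - k = 44.1 - 197.1 + 25.9 - (-228.6)
C/N0 = 101.5000 dB-Hz
R_b = 65.06 Mbps = 6.506e+07 bps -> 10*log10(R_b) = 78.1331 dB-Hz
Eb/N0 = C/N0 - 10*log10(R_b) = 101.5000 - 78.1331 = 23.3669 dB
Margin = Eb/N0 - Eb/N0_req = 23.3669 - 12.3 = 11.0669 dB (link closes)

11.0669 dB


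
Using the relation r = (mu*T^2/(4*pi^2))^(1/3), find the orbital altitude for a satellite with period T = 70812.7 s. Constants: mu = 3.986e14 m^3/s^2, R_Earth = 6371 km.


T = 70812.7 s
r = (mu*T^2/(4*pi^2))^(1/3) = (3.986e14 * 70812.7^2 / (4*pi^2))^(1/3)
r = 3.699417e+07 m = 36994.1700 km
alt = r - R_E = 36994.1700 - 6371 = 30623.1700 km

30623.1700 km


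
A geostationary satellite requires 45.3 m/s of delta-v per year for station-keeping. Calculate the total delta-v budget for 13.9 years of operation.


dV = rate * years = 45.3 * 13.9
dV = 629.6700 m/s

629.6700 m/s


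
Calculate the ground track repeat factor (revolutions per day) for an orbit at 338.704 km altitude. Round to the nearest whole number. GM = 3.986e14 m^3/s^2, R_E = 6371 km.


r = 6.709704e+06 m
T = 2*pi*sqrt(r^3/mu) = 5469.7347 s = 91.1622 min
revs/day = 1440 / 91.1622 = 15.7960
Rounded: 16 revolutions per day

16 revolutions per day


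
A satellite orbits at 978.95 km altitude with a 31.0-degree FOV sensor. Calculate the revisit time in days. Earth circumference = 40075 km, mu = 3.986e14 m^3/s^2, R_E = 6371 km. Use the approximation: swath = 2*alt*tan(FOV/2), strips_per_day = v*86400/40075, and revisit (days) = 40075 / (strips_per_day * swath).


swath = 2*978.95*tan(0.270526) = 542.9737 km
v = sqrt(mu/r) = 7364.2149 m/s = 7.3642 km/s
strips/day = v*86400/40075 = 7.3642*86400/40075 = 15.8769
coverage/day = strips * swath = 15.8769 * 542.9737 = 8620.7585 km
revisit = 40075 / 8620.7585 = 4.6487 days

4.6487 days


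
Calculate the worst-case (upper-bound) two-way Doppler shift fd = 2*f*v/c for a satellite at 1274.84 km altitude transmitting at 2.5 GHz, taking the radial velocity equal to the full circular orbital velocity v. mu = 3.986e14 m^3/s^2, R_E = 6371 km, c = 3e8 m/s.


r = 7.64584e+06 m
v = sqrt(mu/r) = 7220.3133 m/s (worst-case radial velocity)
f = 2.5 GHz = 2.5e+09 Hz
fd = 2*f*v/c = 2*2.5e+09*7220.3133/3.0e+08
fd = 120338.5555 Hz

120338.5555 Hz


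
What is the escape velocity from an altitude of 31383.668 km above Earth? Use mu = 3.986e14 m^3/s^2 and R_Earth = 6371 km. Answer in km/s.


r = 6371.0 + 31383.668 = 37754.6680 km = 3.7754668e+07 m
v_esc = sqrt(2*mu/r) = sqrt(2*3.986e14 / 3.7754668e+07)
v_esc = 4595.1354 m/s = 4.5951 km/s

4.5951 km/s


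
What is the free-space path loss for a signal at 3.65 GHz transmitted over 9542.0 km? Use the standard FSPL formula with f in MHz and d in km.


f = 3.65 GHz = 3650.0000 MHz
d = 9542.0 km
FSPL = 32.44 + 20*log10(3650.0000) + 20*log10(9542.0)
FSPL = 32.44 + 71.2459 + 79.5928
FSPL = 183.2786 dB

183.2786 dB


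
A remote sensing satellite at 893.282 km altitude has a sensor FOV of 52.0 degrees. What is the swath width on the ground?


FOV = 52.0 deg = 0.9075712 rad
swath = 2 * alt * tan(FOV/2) = 2 * 893.282 * tan(0.4537856)
swath = 2 * 893.282 * 0.4877326
swath = 871.3655 km

871.3655 km


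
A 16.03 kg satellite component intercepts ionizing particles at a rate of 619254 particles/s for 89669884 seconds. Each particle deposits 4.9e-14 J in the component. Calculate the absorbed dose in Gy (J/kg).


Total energy deposited = rate * time * E_per
  = 619254 * 89669884 * 4.9e-14 = 2.7209 J
Dose = E_total / mass = 2.7209 / 16.03
Dose = 0.1697376 Gy

0.1697 Gy


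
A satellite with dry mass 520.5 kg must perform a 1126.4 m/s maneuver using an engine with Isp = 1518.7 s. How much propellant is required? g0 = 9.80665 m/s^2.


ve = Isp * g0 = 1518.7 * 9.80665 = 14893.359355 m/s
mass ratio = exp(dv/ve) = exp(1126.4/14893.359355) = 1.07856453
m_prop = m_dry * (mr - 1) = 520.5 * (1.07856453 - 1)
m_prop = 40.8928 kg

40.8928 kg


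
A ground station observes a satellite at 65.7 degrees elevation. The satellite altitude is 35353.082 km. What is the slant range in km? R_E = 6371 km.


h = 35353.082 km, el = 65.7 deg
d = -R_E*sin(el) + sqrt((R_E*sin(el))^2 + 2*R_E*h + h^2)
d = -6371.0000*sin(1.1467) + sqrt((6371.0000*0.9114033)^2 + 2*6371.0000*35353.082 + 35353.082^2)
d = 35835.0804 km

35835.0804 km


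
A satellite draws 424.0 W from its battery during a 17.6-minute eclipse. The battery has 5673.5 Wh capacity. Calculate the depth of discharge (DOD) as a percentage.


E_used = P * t / 60 = 424.0 * 17.6 / 60 = 124.3733 Wh
DOD = E_used / E_total * 100 = 124.3733 / 5673.5 * 100
DOD = 2.1922 %

2.1922 %


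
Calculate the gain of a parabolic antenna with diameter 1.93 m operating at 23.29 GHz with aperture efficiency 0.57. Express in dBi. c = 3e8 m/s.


lambda = c/f = 3e8 / 2.329e+10 = 0.01288106 m
G = eta*(pi*D/lambda)^2 = 0.57*(pi*1.93/0.01288106)^2
G = 126294.8632 (linear)
G = 10*log10(126294.8632) = 51.0139 dBi

51.0139 dBi


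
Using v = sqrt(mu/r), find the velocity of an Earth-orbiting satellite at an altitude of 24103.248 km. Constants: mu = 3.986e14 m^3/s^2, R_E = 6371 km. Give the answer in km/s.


r = R_E + alt = 6371.0 + 24103.248 = 30474.2480 km = 3.0474248e+07 m
v = sqrt(mu/r) = sqrt(3.986e14 / 3.0474248e+07) = 3616.6139 m/s = 3.6166 km/s

3.6166 km/s


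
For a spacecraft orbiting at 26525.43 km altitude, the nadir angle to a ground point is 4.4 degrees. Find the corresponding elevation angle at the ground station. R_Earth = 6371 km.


r = R_E + alt = 32896.4300 km
Law of sines in the satellite / Earth-center / ground-point triangle:
  sin(nadir)/R_E = sin(90 + el)/r  =>  cos(el) = (r/R_E)*sin(nadir)
cos(el) = (32896.4300 / 6371.0000) * sin(4.4 deg) = 0.396136
el = arccos(0.396136) = 66.6632 deg
(Earth-central angle = 90 - nadir - el = 18.9368 deg)

66.6632 degrees


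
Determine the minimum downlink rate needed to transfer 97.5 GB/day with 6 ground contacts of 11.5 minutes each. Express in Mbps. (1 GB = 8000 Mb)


total contact time = 6 * 11.5 * 60 = 4140.0000 s
data = 97.5 GB = 780000.0000 Mb
rate = 780000.0000 / 4140.0000 = 188.4058 Mbps

188.4058 Mbps


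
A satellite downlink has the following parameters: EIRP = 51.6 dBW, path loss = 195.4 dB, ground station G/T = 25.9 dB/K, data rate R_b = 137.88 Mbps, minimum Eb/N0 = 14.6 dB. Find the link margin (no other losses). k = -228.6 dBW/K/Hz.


C/N0 = EIRP - FSPL + G/T - k = 51.6 - 195.4 + 25.9 - (-228.6)
C/N0 = 110.7000 dB-Hz
R_b = 137.88 Mbps = 1.3788e+08 bps -> 10*log10(R_b) = 81.3950 dB-Hz
Eb/N0 = C/N0 - 10*log10(R_b) = 110.7000 - 81.3950 = 29.3050 dB
Margin = Eb/N0 - Eb/N0_req = 29.3050 - 14.6 = 14.7050 dB (link closes)

14.7050 dB


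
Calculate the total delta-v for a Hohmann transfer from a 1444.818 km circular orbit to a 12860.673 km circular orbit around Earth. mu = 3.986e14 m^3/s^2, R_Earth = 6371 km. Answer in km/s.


r1 = 7815.8180 km = 7.815818e+06 m
r2 = 19231.6730 km = 1.9231673e+07 m
dv1 = sqrt(mu/r1)*(sqrt(2*r2/(r1+r2)) - 1) = 1374.7458 m/s
dv2 = sqrt(mu/r2)*(1 - sqrt(2*r1/(r1+r2))) = 1091.6285 m/s
total dv = |dv1| + |dv2| = 1374.7458 + 1091.6285 = 2466.3743 m/s = 2.4664 km/s

2.4664 km/s


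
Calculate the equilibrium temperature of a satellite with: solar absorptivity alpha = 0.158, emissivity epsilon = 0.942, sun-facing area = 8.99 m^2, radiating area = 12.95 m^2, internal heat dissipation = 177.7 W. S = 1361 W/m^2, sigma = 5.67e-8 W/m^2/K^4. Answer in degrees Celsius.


Numerator = alpha*S*A_sun + Q_int = 0.158*1361*8.99 + 177.7 = 2110.8916 W
Denominator = eps*sigma*A_rad = 0.942*5.67e-8*12.95 = 6.9167763e-07 W/K^4
T^4 = 3.0518431e+09 K^4
T = 235.0393 K = -38.1107 C

-38.1107 degrees Celsius


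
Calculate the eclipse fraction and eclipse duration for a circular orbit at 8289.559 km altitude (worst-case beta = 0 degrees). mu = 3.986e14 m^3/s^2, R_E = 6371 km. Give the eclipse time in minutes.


r = 14660.5590 km
T = 294.4325 min
Eclipse fraction = arcsin(R_E/r)/pi = arcsin(6371.0000/14660.5590)/pi
= arcsin(0.4345673)/pi = 0.1430987
Eclipse duration = 0.1430987 * 294.4325 = 42.1329 min

42.1329 minutes


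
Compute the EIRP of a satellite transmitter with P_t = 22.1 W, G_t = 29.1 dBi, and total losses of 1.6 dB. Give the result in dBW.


Pt = 22.1 W = 13.4439 dBW
EIRP = Pt_dBW + Gt - losses = 13.4439 + 29.1 - 1.6 = 40.9439 dBW

40.9439 dBW


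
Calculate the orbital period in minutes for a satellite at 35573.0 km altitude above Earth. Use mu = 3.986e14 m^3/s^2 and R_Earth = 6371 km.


r = 41944.0000 km = 4.1944e+07 m
T = 2*pi*sqrt(r^3/mu) = 2*pi*sqrt(7.3792043e+22 / 3.986e14)
T = 85490.1321 s = 1424.8355 min

1424.8355 minutes


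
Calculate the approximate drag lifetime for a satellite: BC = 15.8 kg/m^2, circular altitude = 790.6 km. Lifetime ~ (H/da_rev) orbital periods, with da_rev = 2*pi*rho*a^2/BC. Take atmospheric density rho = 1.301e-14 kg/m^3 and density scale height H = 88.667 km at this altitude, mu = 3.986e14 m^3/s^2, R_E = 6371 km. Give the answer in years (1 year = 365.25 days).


a = R_E + alt = 7161.6000 km = 7.1616e+06 m
da_rev = 2*pi*rho*a^2/BC = 2*pi*1.301e-14*(7.1616e+06)^2/15.8 = 0.265350676 m per revolution
N = H/da_rev = 88667.0000 m / 0.265350676 m = 334150.2694 revolutions
P = 2*pi*sqrt(a^3/mu) = 6031.5136 s
lifetime = N*P = 334150.2694 * 6031.5136 = 2.0154319e+09 s = 23326.7581 days
years = 23326.7581 / 365.25 = 63.8652 years

63.8652 years


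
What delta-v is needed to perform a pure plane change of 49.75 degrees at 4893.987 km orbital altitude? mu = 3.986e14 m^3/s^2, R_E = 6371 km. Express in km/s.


r = 11264.9870 km = 1.1264987e+07 m
V = sqrt(mu/r) = 5948.4429 m/s
di = 49.75 deg = 0.8683013 rad
dV = 2*V*sin(di/2) = 2*5948.4429*sin(0.4341507)
dV = 5004.3061 m/s = 5.0043 km/s

5.0043 km/s


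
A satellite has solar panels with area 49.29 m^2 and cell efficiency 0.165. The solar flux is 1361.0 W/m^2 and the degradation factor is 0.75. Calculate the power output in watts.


P = area * eta * S * degradation
P = 49.29 * 0.165 * 1361.0 * 0.75
P = 8301.6066 W

8301.6066 W


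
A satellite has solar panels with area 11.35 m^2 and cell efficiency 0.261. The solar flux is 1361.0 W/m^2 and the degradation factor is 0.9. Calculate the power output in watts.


P = area * eta * S * degradation
P = 11.35 * 0.261 * 1361.0 * 0.9
P = 3628.5825 W

3628.5825 W


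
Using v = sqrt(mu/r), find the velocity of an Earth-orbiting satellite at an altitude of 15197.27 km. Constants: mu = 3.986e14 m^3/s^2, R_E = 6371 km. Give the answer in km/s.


r = R_E + alt = 6371.0 + 15197.27 = 21568.2700 km = 2.156827e+07 m
v = sqrt(mu/r) = sqrt(3.986e14 / 2.156827e+07) = 4298.9361 m/s = 4.2989 km/s

4.2989 km/s


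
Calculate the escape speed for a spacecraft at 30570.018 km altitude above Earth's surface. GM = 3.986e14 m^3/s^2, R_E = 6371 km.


r = 6371.0 + 30570.018 = 36941.0180 km = 3.6941018e+07 m
v_esc = sqrt(2*mu/r) = sqrt(2*3.986e14 / 3.6941018e+07)
v_esc = 4645.4652 m/s = 4.6455 km/s

4.6455 km/s


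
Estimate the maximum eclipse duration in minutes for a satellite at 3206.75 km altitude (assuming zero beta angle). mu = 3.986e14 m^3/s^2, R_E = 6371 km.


r = 9577.7500 km
T = 155.4731 min
Eclipse fraction = arcsin(R_E/r)/pi = arcsin(6371.0000/9577.7500)/pi
= arcsin(0.6651875)/pi = 0.2316484
Eclipse duration = 0.2316484 * 155.4731 = 36.0151 min

36.0151 minutes


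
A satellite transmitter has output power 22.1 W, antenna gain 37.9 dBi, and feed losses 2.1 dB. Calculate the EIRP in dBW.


Pt = 22.1 W = 13.4439 dBW
EIRP = Pt_dBW + Gt - losses = 13.4439 + 37.9 - 2.1 = 49.2439 dBW

49.2439 dBW


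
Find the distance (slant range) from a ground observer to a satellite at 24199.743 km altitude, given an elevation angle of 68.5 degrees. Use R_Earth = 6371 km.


h = 24199.743 km, el = 68.5 deg
d = -R_E*sin(el) + sqrt((R_E*sin(el))^2 + 2*R_E*h + h^2)
d = -6371.0000*sin(1.1956) + sqrt((6371.0000*0.9304176)^2 + 2*6371.0000*24199.743 + 24199.743^2)
d = 24553.7499 km

24553.7499 km


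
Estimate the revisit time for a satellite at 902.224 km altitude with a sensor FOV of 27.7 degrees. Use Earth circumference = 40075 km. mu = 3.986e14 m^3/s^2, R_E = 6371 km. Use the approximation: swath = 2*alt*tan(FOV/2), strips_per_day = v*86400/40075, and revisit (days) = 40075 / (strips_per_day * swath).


swath = 2*902.224*tan(0.2417281) = 444.8850 km
v = sqrt(mu/r) = 7402.9560 m/s = 7.4030 km/s
strips/day = v*86400/40075 = 7.4030*86400/40075 = 15.9605
coverage/day = strips * swath = 15.9605 * 444.8850 = 7100.5684 km
revisit = 40075 / 7100.5684 = 5.6439 days

5.6439 days


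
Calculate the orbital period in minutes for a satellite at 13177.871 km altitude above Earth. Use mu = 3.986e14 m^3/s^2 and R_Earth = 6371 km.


r = 19548.8710 km = 1.9548871e+07 m
T = 2*pi*sqrt(r^3/mu) = 2*pi*sqrt(7.4707644e+21 / 3.986e14)
T = 27201.5557 s = 453.3593 min

453.3593 minutes


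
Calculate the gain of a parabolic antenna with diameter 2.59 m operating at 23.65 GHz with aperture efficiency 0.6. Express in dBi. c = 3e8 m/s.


lambda = c/f = 3e8 / 2.365e+10 = 0.01268499 m
G = eta*(pi*D/lambda)^2 = 0.6*(pi*2.59/0.01268499)^2
G = 246871.1298 (linear)
G = 10*log10(246871.1298) = 53.9247 dBi

53.9247 dBi


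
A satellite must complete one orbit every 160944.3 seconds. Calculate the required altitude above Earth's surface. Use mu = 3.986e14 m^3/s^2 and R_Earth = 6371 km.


T = 160944.3 s
r = (mu*T^2/(4*pi^2))^(1/3) = (3.986e14 * 160944.3^2 / (4*pi^2))^(1/3)
r = 6.3950349e+07 m = 63950.3491 km
alt = r - R_E = 63950.3491 - 6371 = 57579.3491 km

57579.3491 km


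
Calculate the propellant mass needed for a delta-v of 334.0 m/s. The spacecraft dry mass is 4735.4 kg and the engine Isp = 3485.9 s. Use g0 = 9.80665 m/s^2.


ve = Isp * g0 = 3485.9 * 9.80665 = 34185.001235 m/s
mass ratio = exp(dv/ve) = exp(334.0/34185.001235) = 1.00981825
m_prop = m_dry * (mr - 1) = 4735.4 * (1.00981825 - 1)
m_prop = 46.4934 kg

46.4934 kg


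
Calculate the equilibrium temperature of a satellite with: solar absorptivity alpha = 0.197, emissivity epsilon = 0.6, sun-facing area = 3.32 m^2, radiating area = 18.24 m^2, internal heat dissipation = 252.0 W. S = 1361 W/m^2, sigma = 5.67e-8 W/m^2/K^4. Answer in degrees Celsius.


Numerator = alpha*S*A_sun + Q_int = 0.197*1361*3.32 + 252.0 = 1142.1484 W
Denominator = eps*sigma*A_rad = 0.6*5.67e-8*18.24 = 6.205248e-07 W/K^4
T^4 = 1.8406169e+09 K^4
T = 207.1290 K = -66.0210 C

-66.0210 degrees Celsius


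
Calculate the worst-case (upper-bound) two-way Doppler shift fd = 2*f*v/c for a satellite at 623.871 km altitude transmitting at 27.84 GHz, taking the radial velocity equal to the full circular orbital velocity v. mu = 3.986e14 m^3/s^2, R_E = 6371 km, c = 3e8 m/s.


r = 6.994871e+06 m
v = sqrt(mu/r) = 7548.8152 m/s (worst-case radial velocity)
f = 27.84 GHz = 2.784e+10 Hz
fd = 2*f*v/c = 2*2.784e+10*7548.8152/3.0e+08
fd = 1.4010601e+06 Hz

1.4011e+06 Hz


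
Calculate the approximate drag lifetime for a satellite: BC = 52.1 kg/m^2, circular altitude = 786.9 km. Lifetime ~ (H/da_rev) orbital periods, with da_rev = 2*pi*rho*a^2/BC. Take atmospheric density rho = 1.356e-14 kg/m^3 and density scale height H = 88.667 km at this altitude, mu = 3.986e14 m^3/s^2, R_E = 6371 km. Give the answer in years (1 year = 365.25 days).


a = R_E + alt = 7157.9000 km = 7.1579e+06 m
da_rev = 2*pi*rho*a^2/BC = 2*pi*1.356e-14*(7.1579e+06)^2/52.1 = 0.0837863146 m per revolution
N = H/da_rev = 88667.0000 m / 0.0837863146 m = 1.0582516e+06 revolutions
P = 2*pi*sqrt(a^3/mu) = 6026.8400 s
lifetime = N*P = 1.0582516e+06 * 6026.8400 = 6.377913e+09 s = 73818.4370 days
years = 73818.4370 / 365.25 = 202.1039 years

202.1039 years


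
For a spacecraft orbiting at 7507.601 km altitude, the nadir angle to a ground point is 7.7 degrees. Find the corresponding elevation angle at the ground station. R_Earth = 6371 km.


r = R_E + alt = 13878.6010 km
Law of sines in the satellite / Earth-center / ground-point triangle:
  sin(nadir)/R_E = sin(90 + el)/r  =>  cos(el) = (r/R_E)*sin(nadir)
cos(el) = (13878.6010 / 6371.0000) * sin(7.7 deg) = 0.2918758
el = arccos(0.2918758) = 73.0297 deg
(Earth-central angle = 90 - nadir - el = 9.2703 deg)

73.0297 degrees


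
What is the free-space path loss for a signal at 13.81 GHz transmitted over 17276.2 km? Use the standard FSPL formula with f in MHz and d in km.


f = 13.81 GHz = 13810.0000 MHz
d = 17276.2 km
FSPL = 32.44 + 20*log10(13810.0000) + 20*log10(17276.2)
FSPL = 32.44 + 82.8039 + 84.7490
FSPL = 199.9928 dB

199.9928 dB


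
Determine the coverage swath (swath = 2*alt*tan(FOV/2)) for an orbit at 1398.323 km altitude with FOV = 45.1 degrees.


FOV = 45.1 deg = 0.7871435 rad
swath = 2 * alt * tan(FOV/2) = 2 * 1398.323 * tan(0.3935717)
swath = 2 * 1398.323 * 0.4152363
swath = 1161.2690 km

1161.2690 km


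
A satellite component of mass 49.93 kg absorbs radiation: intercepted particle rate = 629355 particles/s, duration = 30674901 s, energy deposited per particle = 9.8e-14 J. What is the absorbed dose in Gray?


Total energy deposited = rate * time * E_per
  = 629355 * 30674901 * 9.8e-14 = 1.8919 J
Dose = E_total / mass = 1.8919 / 49.93
Dose = 0.03789164 Gy

0.0379 Gy


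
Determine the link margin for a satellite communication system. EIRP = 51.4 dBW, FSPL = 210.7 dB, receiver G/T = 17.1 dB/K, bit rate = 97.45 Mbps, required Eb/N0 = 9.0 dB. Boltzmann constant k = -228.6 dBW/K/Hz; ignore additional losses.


C/N0 = EIRP - FSPL + G/T - k = 51.4 - 210.7 + 17.1 - (-228.6)
C/N0 = 86.4000 dB-Hz
R_b = 97.45 Mbps = 9.745e+07 bps -> 10*log10(R_b) = 79.8878 dB-Hz
Eb/N0 = C/N0 - 10*log10(R_b) = 86.4000 - 79.8878 = 6.5122 dB
Margin = Eb/N0 - Eb/N0_req = 6.5122 - 9.0 = -2.4878 dB (negative margin: link does not close)

-2.4878 dB


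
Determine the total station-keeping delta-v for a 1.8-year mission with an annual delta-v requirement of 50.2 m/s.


dV = rate * years = 50.2 * 1.8
dV = 90.3600 m/s

90.3600 m/s


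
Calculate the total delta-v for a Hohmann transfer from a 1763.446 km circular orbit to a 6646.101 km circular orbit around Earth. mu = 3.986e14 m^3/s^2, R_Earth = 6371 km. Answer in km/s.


r1 = 8134.4460 km = 8.134446e+06 m
r2 = 13017.1010 km = 1.3017101e+07 m
dv1 = sqrt(mu/r1)*(sqrt(2*r2/(r1+r2)) - 1) = 766.0424 m/s
dv2 = sqrt(mu/r2)*(1 - sqrt(2*r1/(r1+r2))) = 680.5456 m/s
total dv = |dv1| + |dv2| = 766.0424 + 680.5456 = 1446.5881 m/s = 1.4466 km/s

1.4466 km/s


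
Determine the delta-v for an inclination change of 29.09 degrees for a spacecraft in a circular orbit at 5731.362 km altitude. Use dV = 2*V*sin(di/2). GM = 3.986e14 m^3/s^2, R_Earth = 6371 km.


r = 12102.3620 km = 1.2102362e+07 m
V = sqrt(mu/r) = 5738.9650 m/s
di = 29.09 deg = 0.5077163 rad
dV = 2*V*sin(di/2) = 2*5738.9650*sin(0.2538581)
dV = 2882.5709 m/s = 2.8826 km/s

2.8826 km/s


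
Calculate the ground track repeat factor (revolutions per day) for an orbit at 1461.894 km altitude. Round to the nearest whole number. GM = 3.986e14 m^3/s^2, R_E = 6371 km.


r = 7.832894e+06 m
T = 2*pi*sqrt(r^3/mu) = 6899.1342 s = 114.9856 min
revs/day = 1440 / 114.9856 = 12.5233
Rounded: 13 revolutions per day

13 revolutions per day


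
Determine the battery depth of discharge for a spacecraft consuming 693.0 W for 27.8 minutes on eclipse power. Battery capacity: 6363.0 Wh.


E_used = P * t / 60 = 693.0 * 27.8 / 60 = 321.0900 Wh
DOD = E_used / E_total * 100 = 321.0900 / 6363.0 * 100
DOD = 5.0462 %

5.0462 %


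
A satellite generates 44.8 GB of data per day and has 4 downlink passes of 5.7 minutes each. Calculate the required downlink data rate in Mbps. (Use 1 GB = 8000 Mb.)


total contact time = 4 * 5.7 * 60 = 1368.0000 s
data = 44.8 GB = 358400.0000 Mb
rate = 358400.0000 / 1368.0000 = 261.9883 Mbps

261.9883 Mbps


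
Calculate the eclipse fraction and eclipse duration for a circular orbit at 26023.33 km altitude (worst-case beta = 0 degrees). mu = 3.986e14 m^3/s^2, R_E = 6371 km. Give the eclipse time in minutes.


r = 32394.3300 km
T = 967.0824 min
Eclipse fraction = arcsin(R_E/r)/pi = arcsin(6371.0000/32394.3300)/pi
= arcsin(0.1966702)/pi = 0.06301283
Eclipse duration = 0.06301283 * 967.0824 = 60.9386 min

60.9386 minutes


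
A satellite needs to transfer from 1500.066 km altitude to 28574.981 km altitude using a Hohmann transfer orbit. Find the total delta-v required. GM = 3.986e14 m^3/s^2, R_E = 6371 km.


r1 = 7871.0660 km = 7.871066e+06 m
r2 = 34945.9810 km = 3.4945981e+07 m
dv1 = sqrt(mu/r1)*(sqrt(2*r2/(r1+r2)) - 1) = 1975.6909 m/s
dv2 = sqrt(mu/r2)*(1 - sqrt(2*r1/(r1+r2))) = 1329.4752 m/s
total dv = |dv1| + |dv2| = 1975.6909 + 1329.4752 = 3305.1660 m/s = 3.3052 km/s

3.3052 km/s


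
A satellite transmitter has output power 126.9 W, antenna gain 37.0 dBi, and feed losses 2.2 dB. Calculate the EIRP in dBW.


Pt = 126.9 W = 21.0346 dBW
EIRP = Pt_dBW + Gt - losses = 21.0346 + 37.0 - 2.2 = 55.8346 dBW

55.8346 dBW


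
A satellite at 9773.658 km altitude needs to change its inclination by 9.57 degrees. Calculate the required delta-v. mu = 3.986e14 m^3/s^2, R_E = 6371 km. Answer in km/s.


r = 16144.6580 km = 1.6144658e+07 m
V = sqrt(mu/r) = 4968.8310 m/s
di = 9.57 deg = 0.167028 rad
dV = 2*V*sin(di/2) = 2*4968.8310*sin(0.083514)
dV = 828.9695 m/s = 0.8289695 km/s

0.8290 km/s


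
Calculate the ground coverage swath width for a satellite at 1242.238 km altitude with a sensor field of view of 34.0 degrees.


FOV = 34.0 deg = 0.5934119 rad
swath = 2 * alt * tan(FOV/2) = 2 * 1242.238 * tan(0.296706)
swath = 2 * 1242.238 * 0.3057307
swath = 759.5805 km

759.5805 km


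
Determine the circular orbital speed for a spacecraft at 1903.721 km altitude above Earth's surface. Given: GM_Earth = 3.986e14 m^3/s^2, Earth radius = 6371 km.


r = R_E + alt = 6371.0 + 1903.721 = 8274.7210 km = 8.274721e+06 m
v = sqrt(mu/r) = sqrt(3.986e14 / 8.274721e+06) = 6940.5193 m/s = 6.9405 km/s

6.9405 km/s


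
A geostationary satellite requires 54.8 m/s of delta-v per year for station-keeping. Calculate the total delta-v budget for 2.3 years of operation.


dV = rate * years = 54.8 * 2.3
dV = 126.0400 m/s

126.0400 m/s


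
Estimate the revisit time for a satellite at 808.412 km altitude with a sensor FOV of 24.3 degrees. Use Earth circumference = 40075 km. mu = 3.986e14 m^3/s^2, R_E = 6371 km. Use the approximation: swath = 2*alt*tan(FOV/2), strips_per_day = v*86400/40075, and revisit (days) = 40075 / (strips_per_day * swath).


swath = 2*808.412*tan(0.2120575) = 348.0931 km
v = sqrt(mu/r) = 7451.1655 m/s = 7.4512 km/s
strips/day = v*86400/40075 = 7.4512*86400/40075 = 16.0644
coverage/day = strips * swath = 16.0644 * 348.0931 = 5591.9056 km
revisit = 40075 / 5591.9056 = 7.1666 days

7.1666 days


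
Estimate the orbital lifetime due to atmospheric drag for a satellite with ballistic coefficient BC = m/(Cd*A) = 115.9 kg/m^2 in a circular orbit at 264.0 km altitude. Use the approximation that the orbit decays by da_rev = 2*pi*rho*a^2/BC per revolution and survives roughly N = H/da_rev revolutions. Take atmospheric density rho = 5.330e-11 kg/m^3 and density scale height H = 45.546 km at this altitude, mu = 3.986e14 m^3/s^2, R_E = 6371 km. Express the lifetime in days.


a = R_E + alt = 6635.0000 km = 6.635e+06 m
da_rev = 2*pi*rho*a^2/BC = 2*pi*5.330e-11*(6.635e+06)^2/115.9 = 127.205385 m per revolution
N = H/da_rev = 45546.0000 m / 127.205385 m = 358.0509 revolutions
P = 2*pi*sqrt(a^3/mu) = 5378.6417 s
lifetime = N*P = 358.0509 * 5378.6417 = 1.9258274e+06 s = 22.2897 days

22.2897 days
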